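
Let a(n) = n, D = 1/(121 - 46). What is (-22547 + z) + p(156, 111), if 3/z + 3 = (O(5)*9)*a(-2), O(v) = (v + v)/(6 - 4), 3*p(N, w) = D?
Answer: -157265519/6975 ≈ -22547.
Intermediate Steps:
D = 1/75 ≈ 0.013333
p(N, w) = 1/225 (p(N, w) = (⅓)*(1/75) = 1/225)
O(v) = v (O(v) = (2*v)/2 = (2*v)*(½) = v)
z = -1/31 (z = 3/(-3 + (5*9)*(-2)) = 3/(-3 + 45*(-2)) = 3/(-3 - 90) = 3/(-93) = 3*(-1/93) = -1/31 ≈ -0.032258)
(-22547 + z) + p(156, 111) = (-22547 - 1/31) + 1/225 = -698958/31 + 1/225 = -157265519/6975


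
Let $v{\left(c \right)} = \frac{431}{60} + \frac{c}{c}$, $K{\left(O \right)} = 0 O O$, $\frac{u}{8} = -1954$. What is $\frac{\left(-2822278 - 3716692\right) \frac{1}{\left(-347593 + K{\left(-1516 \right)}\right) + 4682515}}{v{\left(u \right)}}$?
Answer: $- \frac{65389700}{354741117} \approx -0.18433$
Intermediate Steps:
$u = -15632$ ($u = 8 \left(-1954\right) = -15632$)
$K{\left(O \right)} = 0$ ($K{\left(O \right)} = 0 O = 0$)
$v{\left(c \right)} = \frac{491}{60}$ ($v{\left(c \right)} = 431 \cdot \frac{1}{60} + 1 = \frac{431}{60} + 1 = \frac{491}{60}$)
$\frac{\left(-2822278 - 3716692\right) \frac{1}{\left(-347593 + K{\left(-1516 \right)}\right) + 4682515}}{v{\left(u \right)}} = \frac{\left(-2822278 - 3716692\right) \frac{1}{\left(-347593 + 0\right) + 4682515}}{\frac{491}{60}} = - \frac{6538970}{-347593 + 4682515} \cdot \frac{60}{491} = - \frac{6538970}{4334922} \cdot \frac{60}{491} = \left(-6538970\right) \frac{1}{4334922} \cdot \frac{60}{491} = \left(- \frac{3269485}{2167461}\right) \frac{60}{491} = - \frac{65389700}{354741117}$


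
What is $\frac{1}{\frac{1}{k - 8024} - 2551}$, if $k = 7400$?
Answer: $- \frac{624}{1591825} \approx -0.000392$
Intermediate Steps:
$\frac{1}{\frac{1}{k - 8024} - 2551} = \frac{1}{\frac{1}{7400 - 8024} - 2551} = \frac{1}{\frac{1}{-624} - 2551} = \frac{1}{- \frac{1}{624} - 2551} = \frac{1}{- \frac{1591825}{624}} = - \frac{624}{1591825}$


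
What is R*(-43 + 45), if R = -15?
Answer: -30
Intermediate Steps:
R*(-43 + 45) = -15*(-43 + 45) = -15*2 = -30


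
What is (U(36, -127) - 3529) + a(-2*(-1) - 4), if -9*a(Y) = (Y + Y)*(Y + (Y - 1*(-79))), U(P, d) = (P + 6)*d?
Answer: -26489/3 ≈ -8829.7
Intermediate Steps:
U(P, d) = d*(6 + P) (U(P, d) = (6 + P)*d = d*(6 + P))
a(Y) = -2*Y*(79 + 2*Y)/9 (a(Y) = -(Y + Y)*(Y + (Y - 1*(-79)))/9 = -2*Y*(Y + (Y + 79))/9 = -2*Y*(Y + (79 + Y))/9 = -2*Y*(79 + 2*Y)/9)
(U(36, -127) - 3529) + a(-2*(-1) - 4) = (-127*(6 + 36) - 3529) - 2*(-2*(-1) - 4)*(79 + 2*(-2*(-1) - 4))/9 = (-127*42 - 3529) - 2*(2 - 4)*(79 + 2*(2 - 4))/9 = (-5334 - 3529) - 2/9*(-2)*(79 + 2*(-2)) = -8863 - 2/9*(-2)*(79 - 4) = -8863 - 2/9*(-2)*75 = -8863 + 100/3 = -26489/3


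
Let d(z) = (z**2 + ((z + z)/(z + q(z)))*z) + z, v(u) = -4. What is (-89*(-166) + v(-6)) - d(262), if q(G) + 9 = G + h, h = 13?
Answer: -3590137/66 ≈ -54396.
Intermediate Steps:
q(G) = 4 + G (q(G) = -9 + (G + 13) = -9 + (13 + G) = 4 + G)
d(z) = z + z**2 + 2*z**2/(4 + 2*z) (d(z) = (z**2 + ((z + z)/(z + (4 + z)))*z) + z = (z**2 + ((2*z)/(4 + 2*z))*z) + z = (z**2 + (2*z/(4 + 2*z))*z) + z = (z**2 + 2*z**2/(4 + 2*z)) + z = z + z**2 + 2*z**2/(4 + 2*z))
(-89*(-166) + v(-6)) - d(262) = (-89*(-166) - 4) - 262*(2 + 262**2 + 4*262)/(2 + 262) = (14774 - 4) - 262*(2 + 68644 + 1048)/264 = 14770 - 262*69694/264 = 14770 - 1*4564957/66 = 14770 - 4564957/66 = -3590137/66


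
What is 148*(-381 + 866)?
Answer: 71780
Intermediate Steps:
148*(-381 + 866) = 148*485 = 71780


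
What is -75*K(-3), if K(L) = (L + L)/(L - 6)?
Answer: -50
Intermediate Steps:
K(L) = 2*L/(-6 + L) (K(L) = (2*L)/(-6 + L) = 2*L/(-6 + L))
-75*K(-3) = -150*(-3)/(-6 - 3) = -150*(-3)/(-9) = -150*(-3)*(-1)/9 = -75*⅔ = -50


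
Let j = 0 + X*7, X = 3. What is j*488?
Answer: 10248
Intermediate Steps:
j = 21 (j = 0 + 3*7 = 0 + 21 = 21)
j*488 = 21*488 = 10248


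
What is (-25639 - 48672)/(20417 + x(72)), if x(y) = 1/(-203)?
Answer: -15085133/4144650 ≈ -3.6397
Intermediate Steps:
x(y) = -1/203
(-25639 - 48672)/(20417 + x(72)) = (-25639 - 48672)/(20417 - 1/203) = -74311/4144650/203 = -74311*203/4144650 = -15085133/4144650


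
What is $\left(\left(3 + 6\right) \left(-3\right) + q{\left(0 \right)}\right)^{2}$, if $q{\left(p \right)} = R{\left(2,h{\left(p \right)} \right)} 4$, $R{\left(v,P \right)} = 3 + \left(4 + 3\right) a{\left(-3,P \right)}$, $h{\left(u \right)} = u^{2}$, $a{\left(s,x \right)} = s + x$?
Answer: $9801$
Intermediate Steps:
$R{\left(v,P \right)} = -18 + 7 P$ ($R{\left(v,P \right)} = 3 + \left(4 + 3\right) \left(-3 + P\right) = 3 + 7 \left(-3 + P\right) = 3 + \left(-21 + 7 P\right) = -18 + 7 P$)
$q{\left(p \right)} = -72 + 28 p^{2}$ ($q{\left(p \right)} = \left(-18 + 7 p^{2}\right) 4 = -72 + 28 p^{2}$)
$\left(\left(3 + 6\right) \left(-3\right) + q{\left(0 \right)}\right)^{2} = \left(\left(3 + 6\right) \left(-3\right) - \left(72 - 28 \cdot 0^{2}\right)\right)^{2} = \left(9 \left(-3\right) + \left(-72 + 28 \cdot 0\right)\right)^{2} = \left(-27 + \left(-72 + 0\right)\right)^{2} = \left(-27 - 72\right)^{2} = \left(-99\right)^{2} = 9801$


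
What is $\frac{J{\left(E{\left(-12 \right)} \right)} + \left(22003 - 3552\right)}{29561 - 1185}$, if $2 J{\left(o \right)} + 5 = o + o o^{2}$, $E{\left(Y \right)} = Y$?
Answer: $\frac{35157}{56752} \approx 0.61948$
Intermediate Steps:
$J{\left(o \right)} = - \frac{5}{2} + \frac{o}{2} + \frac{o^{3}}{2}$ ($J{\left(o \right)} = - \frac{5}{2} + \frac{o + o o^{2}}{2} = - \frac{5}{2} + \frac{o + o^{3}}{2} = - \frac{5}{2} + \left(\frac{o}{2} + \frac{o^{3}}{2}\right) = - \frac{5}{2} + \frac{o}{2} + \frac{o^{3}}{2}$)
$\frac{J{\left(E{\left(-12 \right)} \right)} + \left(22003 - 3552\right)}{29561 - 1185} = \frac{\left(- \frac{5}{2} + \frac{1}{2} \left(-12\right) + \frac{\left(-12\right)^{3}}{2}\right) + \left(22003 - 3552\right)}{29561 - 1185} = \frac{\left(- \frac{5}{2} - 6 + \frac{1}{2} \left(-1728\right)\right) + 18451}{28376} = \left(\left(- \frac{5}{2} - 6 - 864\right) + 18451\right) \frac{1}{28376} = \left(- \frac{1745}{2} + 18451\right) \frac{1}{28376} = \frac{35157}{2} \cdot \frac{1}{28376} = \frac{35157}{56752}$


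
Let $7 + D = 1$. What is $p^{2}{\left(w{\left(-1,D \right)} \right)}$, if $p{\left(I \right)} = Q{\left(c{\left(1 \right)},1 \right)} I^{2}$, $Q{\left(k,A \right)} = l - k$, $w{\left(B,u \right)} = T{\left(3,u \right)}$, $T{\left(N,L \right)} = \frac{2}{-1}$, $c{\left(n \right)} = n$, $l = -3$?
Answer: $256$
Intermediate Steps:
$D = -6$ ($D = -7 + 1 = -6$)
$T{\left(N,L \right)} = -2$ ($T{\left(N,L \right)} = 2 \left(-1\right) = -2$)
$w{\left(B,u \right)} = -2$
$Q{\left(k,A \right)} = -3 - k$
$p{\left(I \right)} = - 4 I^{2}$ ($p{\left(I \right)} = \left(-3 - 1\right) I^{2} = - 4 I^{2}$)
$p^{2}{\left(w{\left(-1,D \right)} \right)} = \left(- 4 \left(-2\right)^{2}\right)^{2} = \left(\left(-4\right) 4\right)^{2} = \left(-16\right)^{2} = 256$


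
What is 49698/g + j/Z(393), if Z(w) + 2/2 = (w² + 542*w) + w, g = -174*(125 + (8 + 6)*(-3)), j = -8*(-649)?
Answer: -3034379557/885407729 ≈ -3.4271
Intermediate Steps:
j = 5192
g = -14442 (g = -174*(125 + 14*(-3)) = -174*(125 - 42) = -174*83 = -14442)
Z(w) = -1 + w² + 543*w (Z(w) = -1 + ((w² + 542*w) + w) = -1 + (w² + 543*w) = -1 + w² + 543*w)
49698/g + j/Z(393) = 49698/(-14442) + 5192/(-1 + 393² + 543*393) = 49698*(-1/14442) + 5192/(-1 + 154449 + 213399) = -8283/2407 + 5192/367847 = -3034379557/885407729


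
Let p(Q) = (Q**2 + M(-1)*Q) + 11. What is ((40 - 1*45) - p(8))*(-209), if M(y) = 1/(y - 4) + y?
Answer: 73568/5 ≈ 14714.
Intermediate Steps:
M(y) = y + 1/(-4 + y) (M(y) = 1/(-4 + y) + y = y + 1/(-4 + y))
p(Q) = 11 + Q**2 - 6*Q/5 (p(Q) = (Q**2 + ((1 + (-1)**2 - 4*(-1))/(-4 - 1))*Q) + 11 = (Q**2 + ((1 + 1 + 4)/(-5))*Q) + 11 = (Q**2 + (-1/5*6)*Q) + 11 = (Q**2 - 6*Q/5) + 11 = 11 + Q**2 - 6*Q/5)
((40 - 1*45) - p(8))*(-209) = ((40 - 1*45) - (11 + 8**2 - 6/5*8))*(-209) = ((40 - 45) - (11 + 64 - 48/5))*(-209) = (-5 - 1*327/5)*(-209) = (-5 - 327/5)*(-209) = -352/5*(-209) = 73568/5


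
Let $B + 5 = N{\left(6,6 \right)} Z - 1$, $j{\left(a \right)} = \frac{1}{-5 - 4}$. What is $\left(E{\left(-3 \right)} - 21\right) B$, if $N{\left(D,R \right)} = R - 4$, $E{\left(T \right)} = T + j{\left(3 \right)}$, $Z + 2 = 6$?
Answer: $- \frac{434}{9} \approx -48.222$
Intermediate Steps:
$Z = 4$ ($Z = -2 + 6 = 4$)
$j{\left(a \right)} = - \frac{1}{9}$ ($j{\left(a \right)} = \frac{1}{-9} = - \frac{1}{9}$)
$E{\left(T \right)} = - \frac{1}{9} + T$ ($E{\left(T \right)} = T - \frac{1}{9} = - \frac{1}{9} + T$)
$N{\left(D,R \right)} = -4 + R$
$B = 2$ ($B = -5 - \left(1 - \left(-4 + 6\right) 4\right) = -5 + \left(2 \cdot 4 - 1\right) = -5 + \left(8 - 1\right) = -5 + 7 = 2$)
$\left(E{\left(-3 \right)} - 21\right) B = \left(\left(- \frac{1}{9} - 3\right) - 21\right) 2 = \left(- \frac{28}{9} - 21\right) 2 = \left(- \frac{217}{9}\right) 2 = - \frac{434}{9}$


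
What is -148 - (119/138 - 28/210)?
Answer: -102623/690 ≈ -148.73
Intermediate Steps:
-148 - (119/138 - 28/210) = -148 - (119*(1/138) - 28*1/210) = -148 - (119/138 - 2/15) = -148 - 1*503/690 = -148 - 503/690 = -102623/690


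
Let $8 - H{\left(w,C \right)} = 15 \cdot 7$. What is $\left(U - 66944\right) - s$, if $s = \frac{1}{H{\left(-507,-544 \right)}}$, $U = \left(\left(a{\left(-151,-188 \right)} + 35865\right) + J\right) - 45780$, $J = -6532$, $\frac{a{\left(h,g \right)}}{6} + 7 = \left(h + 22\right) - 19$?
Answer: $- \frac{8179136}{97} \approx -84321.0$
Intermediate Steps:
$a{\left(h,g \right)} = -24 + 6 h$ ($a{\left(h,g \right)} = -42 + 6 \left(\left(h + 22\right) - 19\right) = -42 + 6 \left(\left(22 + h\right) - 19\right) = -42 + 6 \left(3 + h\right) = -42 + \left(18 + 6 h\right) = -24 + 6 h$)
$H{\left(w,C \right)} = -97$ ($H{\left(w,C \right)} = 8 - 15 \cdot 7 = 8 - 105 = -97$)
$U = -17377$ ($U = \left(\left(\left(-24 + 6 \left(-151\right)\right) + 35865\right) - 6532\right) - 45780 = \left(\left(\left(-24 - 906\right) + 35865\right) - 6532\right) - 45780 = \left(\left(-930 + 35865\right) - 6532\right) - 45780 = \left(34935 - 6532\right) - 45780 = 28403 - 45780 = -17377$)
$s = - \frac{1}{97}$ ($s = \frac{1}{-97} = - \frac{1}{97} \approx -0.010309$)
$\left(U - 66944\right) - s = \left(-17377 - 66944\right) - - \frac{1}{97} = -84321 + \frac{1}{97} = - \frac{8179136}{97}$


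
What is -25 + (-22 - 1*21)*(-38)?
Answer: 1609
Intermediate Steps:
-25 + (-22 - 1*21)*(-38) = -25 + (-22 - 21)*(-38) = -25 - 43*(-38) = -25 + 1634 = 1609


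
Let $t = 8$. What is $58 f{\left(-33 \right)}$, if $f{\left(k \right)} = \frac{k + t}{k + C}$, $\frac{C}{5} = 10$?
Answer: $- \frac{1450}{17} \approx -85.294$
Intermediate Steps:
$C = 50$ ($C = 5 \cdot 10 = 50$)
$f{\left(k \right)} = \frac{8 + k}{50 + k}$ ($f{\left(k \right)} = \frac{k + 8}{k + 50} = \frac{8 + k}{50 + k}$)
$58 f{\left(-33 \right)} = 58 \frac{8 - 33}{50 - 33} = 58 \cdot \frac{1}{17} \left(-25\right) = 58 \left(- \frac{25}{17}\right) = - \frac{1450}{17}$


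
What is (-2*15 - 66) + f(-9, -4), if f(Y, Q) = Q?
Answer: -100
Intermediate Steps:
(-2*15 - 66) + f(-9, -4) = (-2*15 - 66) - 4 = (-30 - 66) - 4 = -96 - 4 = -100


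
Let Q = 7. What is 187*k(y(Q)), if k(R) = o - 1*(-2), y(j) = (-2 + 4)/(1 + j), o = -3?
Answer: -187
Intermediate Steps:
y(j) = 2/(1 + j)
k(R) = -1 (k(R) = -3 - 1*(-2) = -3 + 2 = -1)
187*k(y(Q)) = 187*(-1) = -187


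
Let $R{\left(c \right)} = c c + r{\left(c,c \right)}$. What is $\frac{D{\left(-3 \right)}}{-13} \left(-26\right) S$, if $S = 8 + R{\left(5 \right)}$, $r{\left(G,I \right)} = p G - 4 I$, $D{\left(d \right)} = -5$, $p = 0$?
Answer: $-130$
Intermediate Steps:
$r{\left(G,I \right)} = - 4 I$ ($r{\left(G,I \right)} = 0 G - 4 I = 0 - 4 I = - 4 I$)
$R{\left(c \right)} = c^{2} - 4 c$ ($R{\left(c \right)} = c c - 4 c = c^{2} - 4 c$)
$S = 13$ ($S = 8 + 5 \left(-4 + 5\right) = 8 + 5 \cdot 1 = 8 + 5 = 13$)
$\frac{D{\left(-3 \right)}}{-13} \left(-26\right) S = - \frac{5}{-13} \left(-26\right) 13 = \left(-5\right) \left(- \frac{1}{13}\right) \left(-26\right) 13 = \frac{5}{13} \left(-26\right) 13 = \left(-10\right) 13 = -130$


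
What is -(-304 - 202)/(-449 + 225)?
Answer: -253/112 ≈ -2.2589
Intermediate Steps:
-(-304 - 202)/(-449 + 225) = -(-506)/(-224) = -(-506)*(-1)/224 = -1*253/112 = -253/112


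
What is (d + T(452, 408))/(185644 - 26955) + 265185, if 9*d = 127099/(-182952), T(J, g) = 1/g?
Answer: 42069402046070713/158641710678 ≈ 2.6519e+5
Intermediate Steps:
d = -18157/235224 (d = (127099/(-182952))/9 = (127099*(-1/182952))/9 = (⅑)*(-18157/26136) = -18157/235224 ≈ -0.077190)
(d + T(452, 408))/(185644 - 26955) + 265185 = (-18157/235224 + 1/408)/(185644 - 26955) + 265185 = (-18157/235224 + 1/408)/158689 + 265185 = -74717/999702*1/158689 + 265185 = -74717/158641710678 + 265185 = 42069402046070713/158641710678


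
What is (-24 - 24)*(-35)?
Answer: 1680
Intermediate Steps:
(-24 - 24)*(-35) = -48*(-35) = 1680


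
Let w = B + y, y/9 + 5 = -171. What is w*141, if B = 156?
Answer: -201348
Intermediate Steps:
y = -1584 (y = -45 + 9*(-171) = -45 - 1539 = -1584)
w = -1428 (w = 156 - 1584 = -1428)
w*141 = -1428*141 = -201348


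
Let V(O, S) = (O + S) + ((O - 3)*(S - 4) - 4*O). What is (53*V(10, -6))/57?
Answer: -5618/57 ≈ -98.561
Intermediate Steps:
V(O, S) = S - 3*O + (-4 + S)*(-3 + O) (V(O, S) = (O + S) + ((-3 + O)*(-4 + S) - 4*O) = (O + S) + ((-4 + S)*(-3 + O) - 4*O) = (O + S) + (-4*O + (-4 + S)*(-3 + O)) = S - 3*O + (-4 + S)*(-3 + O))
(53*V(10, -6))/57 = (53*(12 - 7*10 - 2*(-6) + 10*(-6)))/57 = (53*(12 - 70 + 12 - 60))*(1/57) = (53*(-106))*(1/57) = -5618*1/57 = -5618/57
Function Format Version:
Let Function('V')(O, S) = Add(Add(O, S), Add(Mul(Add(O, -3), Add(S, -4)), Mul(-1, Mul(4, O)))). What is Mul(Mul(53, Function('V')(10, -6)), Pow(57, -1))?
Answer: Rational(-5618, 57) ≈ -98.561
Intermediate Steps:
Function('V')(O, S) = Add(S, Mul(-3, O), Mul(Add(-4, S), Add(-3, O))) (Function('V')(O, S) = Add(Add(O, S), Add(Mul(Add(-3, O), Add(-4, S)), Mul(-4, O))) = Add(Add(O, S), Add(Mul(Add(-4, S), Add(-3, O)), Mul(-4, O))) = Add(Add(O, S), Add(Mul(-4, O), Mul(Add(-4, S), Add(-3, O)))) = Add(S, Mul(-3, O), Mul(Add(-4, S), Add(-3, O))))
Mul(Mul(53, Function('V')(10, -6)), Pow(57, -1)) = Mul(Mul(53, Add(12, Mul(-7, 10), Mul(-2, -6), Mul(10, -6))), Pow(57, -1)) = Mul(Mul(53, Add(12, -70, 12, -60)), Rational(1, 57)) = Mul(Mul(53, -106), Rational(1, 57)) = Mul(-5618, Rational(1, 57)) = Rational(-5618, 57)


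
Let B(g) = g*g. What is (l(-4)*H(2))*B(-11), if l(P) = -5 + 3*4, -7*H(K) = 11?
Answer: -1331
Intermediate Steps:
B(g) = g**2
H(K) = -11/7 (H(K) = -1/7*11 = -11/7)
l(P) = 7 (l(P) = -5 + 12 = 7)
(l(-4)*H(2))*B(-11) = (7*(-11/7))*(-11)**2 = -11*121 = -1331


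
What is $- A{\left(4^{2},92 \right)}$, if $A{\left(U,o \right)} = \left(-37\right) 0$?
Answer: $0$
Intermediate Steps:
$A{\left(U,o \right)} = 0$
$- A{\left(4^{2},92 \right)} = \left(-1\right) 0 = 0$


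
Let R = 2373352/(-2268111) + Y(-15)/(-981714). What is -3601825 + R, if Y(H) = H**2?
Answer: -2673318900621907951/742212107418 ≈ -3.6018e+6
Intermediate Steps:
R = -776821070101/742212107418 (R = 2373352/(-2268111) + (-15)**2/(-981714) = 2373352*(-1/2268111) + 225*(-1/981714) = -2373352/2268111 - 75/327238 = -776821070101/742212107418 ≈ -1.0466)
-3601825 + R = -3601825 - 776821070101/742212107418 = -2673318900621907951/742212107418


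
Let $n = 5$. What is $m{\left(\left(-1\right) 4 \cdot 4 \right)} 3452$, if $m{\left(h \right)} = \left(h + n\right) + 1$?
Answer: $-34520$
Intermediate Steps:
$m{\left(h \right)} = 6 + h$ ($m{\left(h \right)} = \left(h + 5\right) + 1 = \left(5 + h\right) + 1 = 6 + h$)
$m{\left(\left(-1\right) 4 \cdot 4 \right)} 3452 = \left(6 + \left(-1\right) 4 \cdot 4\right) 3452 = \left(6 - 16\right) 3452 = \left(-10\right) 3452 = -34520$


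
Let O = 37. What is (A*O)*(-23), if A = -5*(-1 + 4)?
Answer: 12765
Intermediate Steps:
A = -15 (A = -5*3 = -15)
(A*O)*(-23) = -15*37*(-23) = -555*(-23) = 12765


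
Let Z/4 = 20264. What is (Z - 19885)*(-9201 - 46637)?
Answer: -3415666298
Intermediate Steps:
Z = 81056 (Z = 4*20264 = 81056)
(Z - 19885)*(-9201 - 46637) = (81056 - 19885)*(-9201 - 46637) = 61171*(-55838) = -3415666298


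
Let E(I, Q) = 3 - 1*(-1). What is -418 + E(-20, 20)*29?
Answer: -302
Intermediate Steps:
E(I, Q) = 4 (E(I, Q) = 3 + 1 = 4)
-418 + E(-20, 20)*29 = -418 + 4*29 = -418 + 116 = -302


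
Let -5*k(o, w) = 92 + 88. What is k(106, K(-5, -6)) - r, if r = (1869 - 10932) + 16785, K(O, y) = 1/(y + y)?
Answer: -7758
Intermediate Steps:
K(O, y) = 1/(2*y)
k(o, w) = -36 (k(o, w) = -(92 + 88)/5 = -⅕*180 = -36)
r = 7722 (r = -9063 + 16785 = 7722)
k(106, K(-5, -6)) - r = -36 - 1*7722 = -36 - 7722 = -7758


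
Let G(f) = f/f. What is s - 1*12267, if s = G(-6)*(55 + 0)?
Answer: -12212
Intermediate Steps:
G(f) = 1
s = 55 (s = 1*(55 + 0) = 1*55 = 55)
s - 1*12267 = 55 - 1*12267 = 55 - 12267 = -12212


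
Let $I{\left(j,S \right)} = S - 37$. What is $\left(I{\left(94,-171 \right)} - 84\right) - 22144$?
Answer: $-22436$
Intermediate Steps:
$I{\left(j,S \right)} = -37 + S$ ($I{\left(j,S \right)} = S - 37 = -37 + S$)
$\left(I{\left(94,-171 \right)} - 84\right) - 22144 = \left(\left(-37 - 171\right) - 84\right) - 22144 = \left(-208 - 84\right) - 22144 = -292 - 22144 = -22436$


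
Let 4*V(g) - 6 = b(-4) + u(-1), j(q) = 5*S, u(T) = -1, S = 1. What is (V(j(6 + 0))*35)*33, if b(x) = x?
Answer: 1155/4 ≈ 288.75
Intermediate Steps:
j(q) = 5 (j(q) = 5*1 = 5)
V(g) = ¼ (V(g) = 3/2 + (-4 - 1)/4 = 3/2 + (¼)*(-5) = 3/2 - 5/4 = ¼)
(V(j(6 + 0))*35)*33 = ((¼)*35)*33 = (35/4)*33 = 1155/4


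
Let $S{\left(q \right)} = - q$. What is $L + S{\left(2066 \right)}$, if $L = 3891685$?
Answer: $3889619$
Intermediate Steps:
$L + S{\left(2066 \right)} = 3891685 - 2066 = 3889619$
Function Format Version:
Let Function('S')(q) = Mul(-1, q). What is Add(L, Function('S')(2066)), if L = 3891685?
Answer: 3889619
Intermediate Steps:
Add(L, Function('S')(2066)) = Add(3891685, Mul(-1, 2066)) = Add(3891685, -2066) = 3889619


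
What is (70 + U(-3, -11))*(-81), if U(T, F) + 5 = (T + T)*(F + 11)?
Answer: -5265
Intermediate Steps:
U(T, F) = -5 + 2*T*(11 + F) (U(T, F) = -5 + (T + T)*(F + 11) = -5 + (2*T)*(11 + F) = -5 + 2*T*(11 + F))
(70 + U(-3, -11))*(-81) = (70 + (-5 + 22*(-3) + 2*(-11)*(-3)))*(-81) = (70 + (-5 - 66 + 66))*(-81) = (70 - 5)*(-81) = 65*(-81) = -5265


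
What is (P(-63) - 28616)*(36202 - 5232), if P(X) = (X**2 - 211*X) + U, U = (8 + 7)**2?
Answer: -344665130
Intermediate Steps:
U = 225 (U = 15**2 = 225)
P(X) = 225 + X**2 - 211*X (P(X) = (X**2 - 211*X) + 225 = 225 + X**2 - 211*X)
(P(-63) - 28616)*(36202 - 5232) = ((225 + (-63)**2 - 211*(-63)) - 28616)*(36202 - 5232) = ((225 + 3969 + 13293) - 28616)*30970 = (17487 - 28616)*30970 = -11129*30970 = -344665130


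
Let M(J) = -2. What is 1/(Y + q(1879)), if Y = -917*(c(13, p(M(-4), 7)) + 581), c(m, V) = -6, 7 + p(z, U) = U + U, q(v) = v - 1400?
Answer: -1/526796 ≈ -1.8983e-6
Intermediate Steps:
q(v) = -1400 + v
p(z, U) = -7 + 2*U (p(z, U) = -7 + (U + U) = -7 + 2*U)
Y = -527275 (Y = -917*(-6 + 581) = -917*575 = -527275)
1/(Y + q(1879)) = 1/(-527275 + (-1400 + 1879)) = 1/(-527275 + 479) = 1/(-526796) = -1/526796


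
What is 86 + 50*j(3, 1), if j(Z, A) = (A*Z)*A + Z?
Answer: 386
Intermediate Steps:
j(Z, A) = Z + Z*A² (j(Z, A) = Z*A² + Z = Z + Z*A²)
86 + 50*j(3, 1) = 86 + 50*(3*(1 + 1²)) = 86 + 50*(3*(1 + 1)) = 86 + 50*(3*2) = 86 + 50*6 = 86 + 300 = 386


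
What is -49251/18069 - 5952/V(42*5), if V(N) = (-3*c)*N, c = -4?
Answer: -3217489/632415 ≈ -5.0876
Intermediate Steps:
V(N) = 12*N (V(N) = (-3*(-4))*N = 12*N)
-49251/18069 - 5952/V(42*5) = -49251/18069 - 5952/(12*(42*5)) = -49251*1/18069 - 5952/(12*210) = -16417/6023 - 5952/2520 = -16417/6023 - 5952*1/2520 = -16417/6023 - 248/105 = -3217489/632415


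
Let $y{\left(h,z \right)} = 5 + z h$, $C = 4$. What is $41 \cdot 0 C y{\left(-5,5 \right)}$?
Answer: $0$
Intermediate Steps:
$y{\left(h,z \right)} = 5 + h z$
$41 \cdot 0 C y{\left(-5,5 \right)} = 41 \cdot 0 \cdot 4 \left(5 - 25\right) = 41 \cdot 0 \left(5 - 25\right) = 41 \cdot 0 \left(-20\right) = 41 \cdot 0 = 0$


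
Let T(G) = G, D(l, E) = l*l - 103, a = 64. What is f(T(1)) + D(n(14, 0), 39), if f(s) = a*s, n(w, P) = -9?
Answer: 42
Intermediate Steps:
D(l, E) = -103 + l² (D(l, E) = l² - 103 = -103 + l²)
f(s) = 64*s
f(T(1)) + D(n(14, 0), 39) = 64*1 + (-103 + (-9)²) = 64 + (-103 + 81) = 64 - 22 = 42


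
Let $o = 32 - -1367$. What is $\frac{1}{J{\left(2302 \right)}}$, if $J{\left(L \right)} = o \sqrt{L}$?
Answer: $\frac{\sqrt{2302}}{3220498} \approx 1.4898 \cdot 10^{-5}$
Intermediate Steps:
$o = 1399$ ($o = 32 + 1367 = 1399$)
$J{\left(L \right)} = 1399 \sqrt{L}$
$\frac{1}{J{\left(2302 \right)}} = \frac{1}{1399 \sqrt{2302}} = \frac{\sqrt{2302}}{3220498}$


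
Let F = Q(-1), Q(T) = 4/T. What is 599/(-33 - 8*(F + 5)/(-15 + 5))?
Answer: -2995/161 ≈ -18.602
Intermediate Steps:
F = -4 (F = 4/(-1) = 4*(-1) = -4)
599/(-33 - 8*(F + 5)/(-15 + 5)) = 599/(-33 - 8*(-4 + 5)/(-15 + 5)) = 599/(-33 - 8/(-10)) = 599/(-33 - 8*(-1)/10) = 599/(-33 - 8*(-⅒)) = 599/(-33 + ⅘) = 599/(-161/5) = 599*(-5/161) = -2995/161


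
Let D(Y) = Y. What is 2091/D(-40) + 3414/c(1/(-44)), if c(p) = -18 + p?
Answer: -7666803/31720 ≈ -241.70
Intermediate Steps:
2091/D(-40) + 3414/c(1/(-44)) = 2091/(-40) + 3414/(-18 + 1/(-44)) = 2091*(-1/40) + 3414/(-18 - 1/44) = -2091/40 + 3414/(-793/44) = -2091/40 + 3414*(-44/793) = -2091/40 - 150216/793 = -7666803/31720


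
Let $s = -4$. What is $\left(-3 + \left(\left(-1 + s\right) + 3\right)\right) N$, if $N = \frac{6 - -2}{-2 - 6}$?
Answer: $5$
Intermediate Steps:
$N = -1$ ($N = \frac{6 + \left(-1 + 3\right)}{-8} = \left(6 + 2\right) \left(- \frac{1}{8}\right) = 8 \left(- \frac{1}{8}\right) = -1$)
$\left(-3 + \left(\left(-1 + s\right) + 3\right)\right) N = \left(-3 + \left(\left(-1 - 4\right) + 3\right)\right) \left(-1\right) = \left(-3 + \left(-5 + 3\right)\right) \left(-1\right) = \left(-3 - 2\right) \left(-1\right) = \left(-5\right) \left(-1\right) = 5$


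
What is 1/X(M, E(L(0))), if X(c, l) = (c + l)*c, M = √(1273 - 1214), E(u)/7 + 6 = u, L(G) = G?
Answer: -1/1705 - 42*√59/100595 ≈ -0.0037935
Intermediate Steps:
E(u) = -42 + 7*u
M = √59 ≈ 7.6811
X(c, l) = c*(c + l)
1/X(M, E(L(0))) = 1/(√59*(√59 + (-42 + 7*0))) = 1/(√59*(√59 + (-42 + 0))) = 1/(√59*(√59 - 42)) = 1/(√59*(-42 + √59)) = √59/(59*(-42 + √59))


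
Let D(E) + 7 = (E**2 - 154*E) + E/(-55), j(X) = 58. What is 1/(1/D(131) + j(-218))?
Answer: 166231/9641343 ≈ 0.017241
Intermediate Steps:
D(E) = -7 + E**2 - 8471*E/55 (D(E) = -7 + ((E**2 - 154*E) + E/(-55)) = -7 + ((E**2 - 154*E) + E*(-1/55)) = -7 + ((E**2 - 154*E) - E/55) = -7 + (E**2 - 8471*E/55) = -7 + E**2 - 8471*E/55)
1/(1/D(131) + j(-218)) = 1/(1/(-7 + 131**2 - 8471/55*131) + 58) = 1/(1/(-7 + 17161 - 1109701/55) + 58) = 1/(1/(-166231/55) + 58) = 1/(-55/166231 + 58) = 1/(9641343/166231) = 166231/9641343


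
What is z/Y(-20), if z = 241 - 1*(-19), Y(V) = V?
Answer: -13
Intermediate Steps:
z = 260 (z = 241 + 19 = 260)
z/Y(-20) = 260/(-20) = 260*(-1/20) = -13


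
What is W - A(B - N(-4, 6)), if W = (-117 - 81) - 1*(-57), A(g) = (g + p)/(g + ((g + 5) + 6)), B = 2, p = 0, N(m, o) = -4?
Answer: -3249/23 ≈ -141.26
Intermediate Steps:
A(g) = g/(11 + 2*g) (A(g) = (g + 0)/(g + ((g + 5) + 6)) = g/(g + ((5 + g) + 6)) = g/(g + (11 + g)) = g/(11 + 2*g))
W = -141 (W = -198 + 57 = -141)
W - A(B - N(-4, 6)) = -141 - (2 - 1*(-4))/(11 + 2*(2 - 1*(-4))) = -141 - (2 + 4)/(11 + 2*(2 + 4)) = -141 - 6/(11 + 2*6) = -141 - 6/(11 + 12) = -141 - 6/23 = -3249/23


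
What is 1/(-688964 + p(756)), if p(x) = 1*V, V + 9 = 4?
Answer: -1/688969 ≈ -1.4514e-6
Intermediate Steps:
V = -5 (V = -9 + 4 = -5)
p(x) = -5 (p(x) = 1*(-5) = -5)
1/(-688964 + p(756)) = 1/(-688964 - 5) = 1/(-688969) = -1/688969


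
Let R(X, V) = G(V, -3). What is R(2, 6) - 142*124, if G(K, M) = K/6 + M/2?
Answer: -35217/2 ≈ -17609.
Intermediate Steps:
G(K, M) = M/2 + K/6 (G(K, M) = K*(⅙) + M*(½) = K/6 + M/2 = M/2 + K/6)
R(X, V) = -3/2 + V/6 (R(X, V) = (½)*(-3) + V/6 = -3/2 + V/6)
R(2, 6) - 142*124 = (-3/2 + (⅙)*6) - 142*124 = (-3/2 + 1) - 17608 = -½ - 17608 = -35217/2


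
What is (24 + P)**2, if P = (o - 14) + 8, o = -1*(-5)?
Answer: 529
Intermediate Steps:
o = 5
P = -1 (P = (5 - 14) + 8 = -9 + 8 = -1)
(24 + P)**2 = (24 - 1)**2 = 23**2 = 529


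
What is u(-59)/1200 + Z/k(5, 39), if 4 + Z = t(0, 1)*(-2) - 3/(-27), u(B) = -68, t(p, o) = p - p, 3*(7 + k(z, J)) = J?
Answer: -1903/2700 ≈ -0.70481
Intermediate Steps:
k(z, J) = -7 + J/3
t(p, o) = 0
Z = -35/9 (Z = -4 + (0*(-2) - 3/(-27)) = -4 + (0 - 3*(-1/27)) = -4 + (0 + 1/9) = -4 + 1/9 = -35/9 ≈ -3.8889)
u(-59)/1200 + Z/k(5, 39) = -68/1200 - 35/(9*(-7 + (1/3)*39)) = -68*1/1200 - 35/(9*(-7 + 13)) = -17/300 - 35/9/6 = -17/300 - 35/9*1/6 = -17/300 - 35/54 = -1903/2700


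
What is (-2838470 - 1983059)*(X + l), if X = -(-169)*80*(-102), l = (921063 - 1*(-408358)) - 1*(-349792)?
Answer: -1447292824517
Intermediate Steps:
l = 1679213 (l = (921063 + 408358) + 349792 = 1329421 + 349792 = 1679213)
X = -1379040 (X = -169*(-80)*(-102) = 13520*(-102) = -1379040)
(-2838470 - 1983059)*(X + l) = (-2838470 - 1983059)*(-1379040 + 1679213) = -4821529*300173 = -1447292824517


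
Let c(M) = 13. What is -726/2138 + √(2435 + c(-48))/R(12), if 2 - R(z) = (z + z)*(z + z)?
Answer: -363/1069 - 6*√17/287 ≈ -0.42577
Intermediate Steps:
R(z) = 2 - 4*z² (R(z) = 2 - (z + z)*(z + z) = 2 - 2*z*2*z = 2 - 4*z²)
-726/2138 + √(2435 + c(-48))/R(12) = -726/2138 + √(2435 + 13)/(2 - 4*12²) = -726*1/2138 + √2448/(2 - 4*144) = -363/1069 + (12*√17)/(2 - 576) = -363/1069 + (12*√17)/(-574) = -363/1069 + (12*√17)*(-1/574) = -363/1069 - 6*√17/287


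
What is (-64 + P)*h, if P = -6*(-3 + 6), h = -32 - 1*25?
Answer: 4674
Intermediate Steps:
h = -57 (h = -32 - 25 = -57)
P = -18 (P = -6*3 = -18)
(-64 + P)*h = (-64 - 18)*(-57) = -82*(-57) = 4674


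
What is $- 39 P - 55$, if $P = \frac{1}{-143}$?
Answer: $- \frac{602}{11} \approx -54.727$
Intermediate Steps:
$P = - \frac{1}{143} \approx -0.006993$
$- 39 P - 55 = \left(-39\right) \left(- \frac{1}{143}\right) - 55 = \frac{3}{11} - 55 = - \frac{602}{11}$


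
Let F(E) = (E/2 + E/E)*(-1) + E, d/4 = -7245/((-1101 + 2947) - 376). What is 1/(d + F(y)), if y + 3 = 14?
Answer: -14/213 ≈ -0.065728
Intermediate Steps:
y = 11 (y = -3 + 14 = 11)
d = -138/7 (d = 4*(-7245/((-1101 + 2947) - 376)) = 4*(-7245/(1846 - 376)) = 4*(-7245/1470) = 4*(-7245*1/1470) = 4*(-69/14) = -138/7 ≈ -19.714)
F(E) = -1 + E/2 (F(E) = (E*(1/2) + 1)*(-1) + E = (E/2 + 1)*(-1) + E = (1 + E/2)*(-1) + E = (-1 - E/2) + E = -1 + E/2)
1/(d + F(y)) = 1/(-138/7 + (-1 + (1/2)*11)) = 1/(-138/7 + (-1 + 11/2)) = 1/(-138/7 + 9/2) = 1/(-213/14) = -14/213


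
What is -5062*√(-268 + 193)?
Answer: -25310*I*√3 ≈ -43838.0*I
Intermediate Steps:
-5062*√(-268 + 193) = -25310*I*√3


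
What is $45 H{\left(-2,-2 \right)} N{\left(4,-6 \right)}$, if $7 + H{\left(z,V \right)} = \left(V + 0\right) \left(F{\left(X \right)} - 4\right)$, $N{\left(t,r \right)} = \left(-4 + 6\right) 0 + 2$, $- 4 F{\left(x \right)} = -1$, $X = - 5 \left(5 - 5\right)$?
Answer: $45$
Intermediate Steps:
$X = 0$ ($X = \left(-5\right) 0 = 0$)
$F{\left(x \right)} = \frac{1}{4}$ ($F{\left(x \right)} = \left(- \frac{1}{4}\right) \left(-1\right) = \frac{1}{4}$)
$N{\left(t,r \right)} = 2$ ($N{\left(t,r \right)} = 2 \cdot 0 + 2 = 0 + 2 = 2$)
$H{\left(z,V \right)} = -7 - \frac{15 V}{4}$ ($H{\left(z,V \right)} = -7 + \left(V + 0\right) \left(\frac{1}{4} - 4\right) = -7 + V \left(- \frac{15}{4}\right) = -7 - \frac{15 V}{4}$)
$45 H{\left(-2,-2 \right)} N{\left(4,-6 \right)} = 45 \left(-7 - - \frac{15}{2}\right) 2 = 45 \left(-7 + \frac{15}{2}\right) 2 = 45 \cdot \frac{1}{2} \cdot 2 = \frac{45}{2} \cdot 2 = 45$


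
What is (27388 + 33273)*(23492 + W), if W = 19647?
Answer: 2616854879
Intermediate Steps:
(27388 + 33273)*(23492 + W) = (27388 + 33273)*(23492 + 19647) = 60661*43139 = 2616854879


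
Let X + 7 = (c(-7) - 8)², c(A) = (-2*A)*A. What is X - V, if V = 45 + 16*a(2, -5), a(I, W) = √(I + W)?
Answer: 11184 - 16*I*√3 ≈ 11184.0 - 27.713*I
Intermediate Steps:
c(A) = -2*A²
X = 11229 (X = -7 + (-2*(-7)² - 8)² = -7 + (-2*49 - 8)² = -7 + (-98 - 8)² = -7 + (-106)² = -7 + 11236 = 11229)
V = 45 + 16*I*√3 (V = 45 + 16*√(2 - 5) = 45 + 16*√(-3) = 45 + 16*(I*√3) = 45 + 16*I*√3 ≈ 45.0 + 27.713*I)
X - V = 11229 - (45 + 16*I*√3) = 11229 + (-45 - 16*I*√3) = 11184 - 16*I*√3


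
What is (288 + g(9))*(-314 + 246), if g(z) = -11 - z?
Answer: -18224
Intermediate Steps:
(288 + g(9))*(-314 + 246) = (288 + (-11 - 1*9))*(-314 + 246) = (288 + (-11 - 9))*(-68) = (288 - 20)*(-68) = 268*(-68) = -18224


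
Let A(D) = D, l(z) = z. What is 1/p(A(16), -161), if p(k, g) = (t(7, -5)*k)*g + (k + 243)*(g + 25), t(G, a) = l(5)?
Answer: -1/48104 ≈ -2.0788e-5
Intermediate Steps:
t(G, a) = 5
p(k, g) = (25 + g)*(243 + k) + 5*g*k (p(k, g) = (5*k)*g + (k + 243)*(g + 25) = 5*g*k + (243 + k)*(25 + g) = 5*g*k + (25 + g)*(243 + k) = (25 + g)*(243 + k) + 5*g*k)
1/p(A(16), -161) = 1/(6075 + 25*16 + 243*(-161) + 6*(-161)*16) = 1/(6075 + 400 - 39123 - 15456) = 1/(-48104) = -1/48104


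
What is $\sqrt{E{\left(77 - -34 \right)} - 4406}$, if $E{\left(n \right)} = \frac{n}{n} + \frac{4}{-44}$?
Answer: $\frac{6 i \sqrt{14806}}{11} \approx 66.371 i$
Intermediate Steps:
$E{\left(n \right)} = \frac{10}{11}$ ($E{\left(n \right)} = 1 + 4 \left(- \frac{1}{44}\right) = 1 - \frac{1}{11} = \frac{10}{11}$)
$\sqrt{E{\left(77 - -34 \right)} - 4406} = \sqrt{\frac{10}{11} - 4406} = \sqrt{- \frac{48456}{11}} = \frac{6 i \sqrt{14806}}{11}$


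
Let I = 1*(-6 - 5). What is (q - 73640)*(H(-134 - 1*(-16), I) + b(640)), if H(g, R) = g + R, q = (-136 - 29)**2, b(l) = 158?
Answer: -1346035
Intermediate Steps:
I = -11 (I = 1*(-11) = -11)
q = 27225 (q = (-165)**2 = 27225)
H(g, R) = R + g
(q - 73640)*(H(-134 - 1*(-16), I) + b(640)) = (27225 - 73640)*((-11 + (-134 - 1*(-16))) + 158) = -46415*((-11 + (-134 + 16)) + 158) = -46415*((-11 - 118) + 158) = -46415*(-129 + 158) = -46415*29 = -1346035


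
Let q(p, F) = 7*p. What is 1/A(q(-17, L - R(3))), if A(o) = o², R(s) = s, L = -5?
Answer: 1/14161 ≈ 7.0616e-5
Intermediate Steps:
1/A(q(-17, L - R(3))) = 1/((7*(-17))²) = 1/((-119)²) = 1/14161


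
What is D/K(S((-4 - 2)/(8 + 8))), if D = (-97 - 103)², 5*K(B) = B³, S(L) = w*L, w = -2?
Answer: 12800000/27 ≈ 4.7407e+5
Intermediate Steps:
S(L) = -2*L
K(B) = B³/5
D = 40000 (D = (-200)² = 40000)
D/K(S((-4 - 2)/(8 + 8))) = 40000/(((-2*(-4 - 2)/(8 + 8))³/5)) = 40000/(((-(-12)/16)³/5)) = 40000/(((-2*(-3/8))³/5)) = 40000/(((¾)³/5)) = 40000/(((⅕)*(27/64))) = 40000/(27/320) = 40000*(320/27) = 12800000/27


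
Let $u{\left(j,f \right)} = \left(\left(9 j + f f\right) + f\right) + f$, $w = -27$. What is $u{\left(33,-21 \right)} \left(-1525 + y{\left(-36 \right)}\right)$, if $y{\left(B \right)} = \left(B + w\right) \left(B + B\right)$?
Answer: $2095656$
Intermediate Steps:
$y{\left(B \right)} = 2 B \left(-27 + B\right)$ ($y{\left(B \right)} = \left(B - 27\right) \left(B + B\right) = \left(-27 + B\right) 2 B = 2 B \left(-27 + B\right)$)
$u{\left(j,f \right)} = f^{2} + 2 f + 9 j$ ($u{\left(j,f \right)} = \left(\left(9 j + f^{2}\right) + f\right) + f = \left(\left(f^{2} + 9 j\right) + f\right) + f = \left(f + f^{2} + 9 j\right) + f = f^{2} + 2 f + 9 j$)
$u{\left(33,-21 \right)} \left(-1525 + y{\left(-36 \right)}\right) = \left(\left(-21\right)^{2} + 2 \left(-21\right) + 9 \cdot 33\right) \left(-1525 + 2 \left(-36\right) \left(-27 - 36\right)\right) = \left(441 - 42 + 297\right) \left(-1525 + 2 \left(-36\right) \left(-63\right)\right) = 696 \left(-1525 + 4536\right) = 696 \cdot 3011 = 2095656$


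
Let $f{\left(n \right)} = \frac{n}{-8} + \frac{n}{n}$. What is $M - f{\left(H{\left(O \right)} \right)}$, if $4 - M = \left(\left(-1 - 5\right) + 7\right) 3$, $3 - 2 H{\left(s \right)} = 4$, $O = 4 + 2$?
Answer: $- \frac{1}{16} \approx -0.0625$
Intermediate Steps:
$O = 6$
$H{\left(s \right)} = - \frac{1}{2}$ ($H{\left(s \right)} = \frac{3}{2} - 2 = - \frac{1}{2}$)
$f{\left(n \right)} = 1 - \frac{n}{8}$ ($f{\left(n \right)} = n \left(- \frac{1}{8}\right) + 1 = - \frac{n}{8} + 1 = 1 - \frac{n}{8}$)
$M = 1$ ($M = 4 - \left(\left(-1 - 5\right) + 7\right) 3 = 4 - \left(-6 + 7\right) 3 = 4 - 1 \cdot 3 = 4 - 3 = 1$)
$M - f{\left(H{\left(O \right)} \right)} = 1 - \left(1 - - \frac{1}{16}\right) = 1 - \left(1 + \frac{1}{16}\right) = 1 - \frac{17}{16} = - \frac{1}{16}$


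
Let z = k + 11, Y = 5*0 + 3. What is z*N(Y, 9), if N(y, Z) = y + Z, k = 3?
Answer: 168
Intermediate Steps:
Y = 3 (Y = 0 + 3 = 3)
N(y, Z) = Z + y
z = 14 (z = 3 + 11 = 14)
z*N(Y, 9) = 14*(9 + 3) = 14*12 = 168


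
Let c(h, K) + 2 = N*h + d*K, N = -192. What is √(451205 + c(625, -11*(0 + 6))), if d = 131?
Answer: √322557 ≈ 567.94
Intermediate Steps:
c(h, K) = -2 - 192*h + 131*K (c(h, K) = -2 + (-192*h + 131*K) = -2 - 192*h + 131*K)
√(451205 + c(625, -11*(0 + 6))) = √(451205 + (-2 - 192*625 + 131*(-11*(0 + 6)))) = √(451205 + (-2 - 120000 + 131*(-11*6))) = √(451205 + (-2 - 120000 + 131*(-66))) = √(451205 + (-2 - 120000 - 8646)) = √(451205 - 128648) = √322557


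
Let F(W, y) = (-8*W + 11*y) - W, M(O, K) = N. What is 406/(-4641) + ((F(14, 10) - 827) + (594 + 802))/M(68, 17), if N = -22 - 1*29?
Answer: -7247/663 ≈ -10.931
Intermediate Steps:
N = -51 (N = -22 - 29 = -51)
M(O, K) = -51
F(W, y) = -9*W + 11*y
406/(-4641) + ((F(14, 10) - 827) + (594 + 802))/M(68, 17) = 406/(-4641) + (((-9*14 + 11*10) - 827) + (594 + 802))/(-51) = 406*(-1/4641) + (((-126 + 110) - 827) + 1396)*(-1/51) = -58/663 + ((-16 - 827) + 1396)*(-1/51) = -58/663 + (-843 + 1396)*(-1/51) = -58/663 + 553*(-1/51) = -58/663 - 553/51 = -7247/663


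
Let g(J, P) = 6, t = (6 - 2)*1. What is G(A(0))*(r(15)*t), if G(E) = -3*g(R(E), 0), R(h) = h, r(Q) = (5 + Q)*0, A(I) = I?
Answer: 0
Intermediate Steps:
t = 4 (t = 4*1 = 4)
r(Q) = 0
G(E) = -18 (G(E) = -3*6 = -18)
G(A(0))*(r(15)*t) = -0*4 = -18*0 = 0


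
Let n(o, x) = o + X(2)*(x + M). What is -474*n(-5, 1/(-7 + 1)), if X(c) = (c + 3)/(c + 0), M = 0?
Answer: 5135/2 ≈ 2567.5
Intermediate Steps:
X(c) = (3 + c)/c
n(o, x) = o + 5*x/2 (n(o, x) = o + ((3 + 2)/2)*(x + 0) = o + ((1/2)*5)*x = o + 5*x/2)
-474*n(-5, 1/(-7 + 1)) = -474*(-5 + 5/(2*(-7 + 1))) = -474*(-5 + (5/2)/(-6)) = -474*(-5 + (5/2)*(-1/6)) = -474*(-5 - 5/12) = -474*(-65/12) = 5135/2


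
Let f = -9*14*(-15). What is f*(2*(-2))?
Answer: -7560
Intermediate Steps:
f = 1890 (f = -126*(-15) = 1890)
f*(2*(-2)) = 1890*(2*(-2)) = 1890*(-4) = -7560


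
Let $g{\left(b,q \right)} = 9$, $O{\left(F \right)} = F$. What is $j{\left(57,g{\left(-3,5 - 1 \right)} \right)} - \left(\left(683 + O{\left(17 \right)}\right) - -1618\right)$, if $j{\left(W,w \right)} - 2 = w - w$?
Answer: $-2316$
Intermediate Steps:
$j{\left(W,w \right)} = 2$ ($j{\left(W,w \right)} = 2 + \left(w - w\right) = 2 + 0 = 2$)
$j{\left(57,g{\left(-3,5 - 1 \right)} \right)} - \left(\left(683 + O{\left(17 \right)}\right) - -1618\right) = 2 - \left(\left(683 + 17\right) - -1618\right) = 2 - \left(700 + 1618\right) = 2 - 2318 = -2316$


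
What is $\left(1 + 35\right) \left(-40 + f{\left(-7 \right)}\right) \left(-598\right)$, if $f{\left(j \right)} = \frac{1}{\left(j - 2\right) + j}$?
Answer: $\frac{1724931}{2} \approx 8.6247 \cdot 10^{5}$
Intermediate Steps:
$f{\left(j \right)} = \frac{1}{-2 + 2 j}$ ($f{\left(j \right)} = \frac{1}{\left(j - 2\right) + j} = \frac{1}{\left(-2 + j\right) + j} = \frac{1}{-2 + 2 j}$)
$\left(1 + 35\right) \left(-40 + f{\left(-7 \right)}\right) \left(-598\right) = \left(1 + 35\right) \left(-40 + \frac{1}{2 \left(-1 - 7\right)}\right) \left(-598\right) = 36 \left(-40 + \frac{1}{2 \left(-8\right)}\right) \left(-598\right) = 36 \left(-40 + \frac{1}{2} \left(- \frac{1}{8}\right)\right) \left(-598\right) = 36 \left(-40 - \frac{1}{16}\right) \left(-598\right) = 36 \left(- \frac{641}{16}\right) \left(-598\right) = \left(- \frac{5769}{4}\right) \left(-598\right) = \frac{1724931}{2}$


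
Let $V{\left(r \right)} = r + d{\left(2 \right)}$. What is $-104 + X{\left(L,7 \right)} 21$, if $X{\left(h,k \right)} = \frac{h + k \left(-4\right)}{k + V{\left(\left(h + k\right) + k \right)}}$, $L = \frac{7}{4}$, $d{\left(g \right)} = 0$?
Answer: $- \frac{1667}{13} \approx -128.23$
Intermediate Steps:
$L = \frac{7}{4}$ ($L = 7 \cdot \frac{1}{4} = \frac{7}{4} \approx 1.75$)
$V{\left(r \right)} = r$ ($V{\left(r \right)} = r + 0 = r$)
$X{\left(h,k \right)} = \frac{h - 4 k}{h + 3 k}$ ($X{\left(h,k \right)} = \frac{h + k \left(-4\right)}{k + \left(\left(h + k\right) + k\right)} = \frac{h - 4 k}{k + \left(h + 2 k\right)} = \frac{h - 4 k}{h + 3 k}$)
$-104 + X{\left(L,7 \right)} 21 = -104 + \frac{\frac{7}{4} - 28}{\frac{7}{4} + 3 \cdot 7} \cdot 21 = -104 + \frac{\frac{7}{4} - 28}{\frac{7}{4} + 21} \cdot 21 = -104 + \frac{1}{\frac{91}{4}} \left(- \frac{105}{4}\right) 21 = -104 + \frac{4}{91} \left(- \frac{105}{4}\right) 21 = -104 - \frac{315}{13} = - \frac{1667}{13}$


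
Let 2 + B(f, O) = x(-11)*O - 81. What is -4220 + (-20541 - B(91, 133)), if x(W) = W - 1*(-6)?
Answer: -24013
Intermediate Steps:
x(W) = 6 + W (x(W) = W + 6 = 6 + W)
B(f, O) = -83 - 5*O (B(f, O) = -2 + ((6 - 11)*O - 81) = -2 + (-5*O - 81) = -2 + (-81 - 5*O) = -83 - 5*O)
-4220 + (-20541 - B(91, 133)) = -4220 + (-20541 - (-83 - 5*133)) = -4220 + (-20541 - (-83 - 665)) = -4220 + (-20541 - 1*(-748)) = -4220 + (-20541 + 748) = -4220 - 19793 = -24013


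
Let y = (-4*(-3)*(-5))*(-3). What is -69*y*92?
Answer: -1142640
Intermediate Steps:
y = 180 (y = (12*(-5))*(-3) = -60*(-3) = 180)
-69*y*92 = -69*180*92 = -12420*92 = -1142640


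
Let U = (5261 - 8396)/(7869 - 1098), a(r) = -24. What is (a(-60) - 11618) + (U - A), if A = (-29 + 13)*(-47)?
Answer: -27974303/2257 ≈ -12394.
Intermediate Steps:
A = 752 (A = -16*(-47) = 752)
U = -1045/2257 (U = -3135/6771 = -3135*1/6771 = -1045/2257 ≈ -0.46300)
(a(-60) - 11618) + (U - A) = (-24 - 11618) + (-1045/2257 - 1*752) = -11642 + (-1045/2257 - 752) = -11642 - 1698309/2257 = -27974303/2257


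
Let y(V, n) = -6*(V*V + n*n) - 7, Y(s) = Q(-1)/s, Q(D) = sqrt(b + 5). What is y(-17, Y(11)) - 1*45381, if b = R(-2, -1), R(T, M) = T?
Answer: -5701780/121 ≈ -47122.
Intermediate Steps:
b = -2
Q(D) = sqrt(3) (Q(D) = sqrt(-2 + 5) = sqrt(3))
Y(s) = sqrt(3)/s
y(V, n) = -7 - 6*V**2 - 6*n**2 (y(V, n) = -6*(V**2 + n**2) - 7 = (-6*V**2 - 6*n**2) - 7 = -7 - 6*V**2 - 6*n**2)
y(-17, Y(11)) - 1*45381 = (-7 - 6*(-17)**2 - 6*(sqrt(3)/11)**2) - 1*45381 = (-7 - 6*289 - 6*(sqrt(3)*(1/11))**2) - 45381 = (-7 - 1734 - 6*(sqrt(3)/11)**2) - 45381 = (-7 - 1734 - 6*3/121) - 45381 = (-7 - 1734 - 18/121) - 45381 = -210679/121 - 45381 = -5701780/121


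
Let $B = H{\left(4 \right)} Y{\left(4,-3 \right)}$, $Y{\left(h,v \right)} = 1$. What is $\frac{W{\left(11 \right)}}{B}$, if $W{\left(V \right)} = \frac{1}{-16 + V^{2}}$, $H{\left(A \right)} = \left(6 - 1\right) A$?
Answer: $\frac{1}{2100} \approx 0.00047619$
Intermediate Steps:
$H{\left(A \right)} = 5 A$
$B = 20$ ($B = 5 \cdot 4 \cdot 1 = 20 \cdot 1 = 20$)
$\frac{W{\left(11 \right)}}{B} = \frac{1}{\left(-16 + 11^{2}\right) 20} = \frac{1}{-16 + 121} \cdot \frac{1}{20} = \frac{1}{105} \cdot \frac{1}{20} = \frac{1}{2100}$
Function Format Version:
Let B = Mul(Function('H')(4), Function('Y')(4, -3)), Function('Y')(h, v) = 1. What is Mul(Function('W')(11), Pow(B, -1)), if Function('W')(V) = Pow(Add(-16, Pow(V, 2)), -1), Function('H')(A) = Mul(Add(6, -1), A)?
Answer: Rational(1, 2100) ≈ 0.00047619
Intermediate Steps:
Function('H')(A) = Mul(5, A)
B = 20 (B = Mul(Mul(5, 4), 1) = Mul(20, 1) = 20)
Mul(Function('W')(11), Pow(B, -1)) = Mul(Pow(Add(-16, Pow(11, 2)), -1), Pow(20, -1)) = Mul(Pow(Add(-16, 121), -1), Rational(1, 20)) = Mul(Pow(105, -1), Rational(1, 20)) = Mul(Rational(1, 105), Rational(1, 20)) = Rational(1, 2100)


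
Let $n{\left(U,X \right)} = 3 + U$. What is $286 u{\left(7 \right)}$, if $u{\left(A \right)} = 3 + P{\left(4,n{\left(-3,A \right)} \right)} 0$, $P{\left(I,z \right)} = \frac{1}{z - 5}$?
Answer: $858$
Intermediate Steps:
$P{\left(I,z \right)} = \frac{1}{-5 + z}$
$u{\left(A \right)} = 3$ ($u{\left(A \right)} = 3 + \frac{1}{-5 + \left(3 - 3\right)} 0 = 3 + \frac{1}{-5 + 0} \cdot 0 = 3 + \frac{1}{-5} \cdot 0 = 3 - 0 = 3 + 0 = 3$)
$286 u{\left(7 \right)} = 286 \cdot 3 = 858$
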